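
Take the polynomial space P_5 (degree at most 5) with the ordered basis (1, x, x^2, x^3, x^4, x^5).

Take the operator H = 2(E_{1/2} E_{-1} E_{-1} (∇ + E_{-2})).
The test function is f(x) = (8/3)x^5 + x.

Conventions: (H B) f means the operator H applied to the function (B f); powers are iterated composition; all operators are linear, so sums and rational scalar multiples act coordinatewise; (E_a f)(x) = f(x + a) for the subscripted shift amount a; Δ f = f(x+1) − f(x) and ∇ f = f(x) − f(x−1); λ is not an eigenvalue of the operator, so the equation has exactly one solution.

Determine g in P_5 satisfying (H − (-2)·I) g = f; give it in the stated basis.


write g with unknown coordinates in the stated basis and equate coefficients in (H − (-2)·I) g = f
solving from the highest basis element down gives g = (2/3)x^5 + (25/6)x^4 - (20/3)x^3 - (625/24)x^2 + (953/12)x + 755/96
check: H g = (4/3)x^5 - (25/3)x^4 + (40/3)x^3 + (625/12)x^2 - (947/6)x - 755/48
so H g − (-2)·g = (8/3)x^5 + x = f ✓

g(x) = (2/3)x^5 + (25/6)x^4 - (20/3)x^3 - (625/24)x^2 + (953/12)x + 755/96


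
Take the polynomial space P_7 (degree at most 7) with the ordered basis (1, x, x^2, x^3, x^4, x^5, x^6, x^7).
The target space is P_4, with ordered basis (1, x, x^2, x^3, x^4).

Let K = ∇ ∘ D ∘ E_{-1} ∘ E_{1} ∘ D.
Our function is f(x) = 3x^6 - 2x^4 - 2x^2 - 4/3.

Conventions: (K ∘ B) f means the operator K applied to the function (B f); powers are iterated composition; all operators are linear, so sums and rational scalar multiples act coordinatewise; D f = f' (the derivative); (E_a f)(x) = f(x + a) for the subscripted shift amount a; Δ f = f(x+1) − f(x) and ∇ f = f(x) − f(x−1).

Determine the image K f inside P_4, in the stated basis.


the image equals g(x) = 360x^3 - 540x^2 + 312x - 66

D f = 18x^5 - 8x^3 - 4x
E_{1} D f = 18x^5 + 90x^4 + 172x^3 + 156x^2 + 62x + 6
E_{-1} E_{1} D f = 18x^5 - 8x^3 - 4x
D E_{-1} E_{1} D f = 90x^4 - 24x^2 - 4
∇ (D ∘ E_{-1} ∘ E_{1}) D f = 360x^3 - 540x^2 + 312x - 66


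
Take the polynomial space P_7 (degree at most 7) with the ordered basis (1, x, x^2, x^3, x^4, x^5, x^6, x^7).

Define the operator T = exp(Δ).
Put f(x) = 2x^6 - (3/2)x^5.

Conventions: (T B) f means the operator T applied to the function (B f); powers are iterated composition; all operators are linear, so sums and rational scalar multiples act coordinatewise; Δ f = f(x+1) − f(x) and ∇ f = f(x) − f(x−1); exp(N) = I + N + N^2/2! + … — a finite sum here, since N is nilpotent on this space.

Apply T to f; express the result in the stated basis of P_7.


the result is g(x) = 2x^6 + (21/2)x^5 + (105/2)x^4 + 170x^3 + 375x^2 + (1023/2)x + 328

order-1 term: 12x^5 + (45/2)x^4 + 25x^3 + 15x^2 + (9/2)x + 1/2
order-2 term: 30x^4 + 105x^3 + 165x^2 + (255/2)x + 79/2
order-3 term: 40x^3 + 165x^2 + 255x + 285/2
order-4 term: 30x^2 + (225/2)x + 115
order-5 term: 12x + 57/2
order-6 term: 2
the series for exp(Δ) f terminates at order 6
exp(Δ) f = 2x^6 + (21/2)x^5 + (105/2)x^4 + 170x^3 + 375x^2 + (1023/2)x + 328


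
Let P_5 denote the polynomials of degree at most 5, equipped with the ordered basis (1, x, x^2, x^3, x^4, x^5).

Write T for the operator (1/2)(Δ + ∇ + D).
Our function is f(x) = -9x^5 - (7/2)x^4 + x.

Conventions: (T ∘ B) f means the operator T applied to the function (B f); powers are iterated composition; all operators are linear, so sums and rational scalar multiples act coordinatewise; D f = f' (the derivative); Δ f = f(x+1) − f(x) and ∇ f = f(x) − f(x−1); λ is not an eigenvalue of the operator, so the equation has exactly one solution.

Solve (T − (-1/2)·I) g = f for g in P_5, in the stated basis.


the image equals g(x) = -18x^5 + 263x^4 - 3156x^3 + 28764x^2 - 174686x + 530406

write g with unknown coordinates in the stated basis and equate coefficients in (T − (-1/2)·I) g = f
solving from the highest basis element down gives g = -18x^5 + 263x^4 - 3156x^3 + 28764x^2 - 174686x + 530406
check: T g = -135x^4 + 1578x^3 - 14382x^2 + 87344x - 265203
so T g − (-1/2)·g = -9x^5 - (7/2)x^4 + x = f ✓


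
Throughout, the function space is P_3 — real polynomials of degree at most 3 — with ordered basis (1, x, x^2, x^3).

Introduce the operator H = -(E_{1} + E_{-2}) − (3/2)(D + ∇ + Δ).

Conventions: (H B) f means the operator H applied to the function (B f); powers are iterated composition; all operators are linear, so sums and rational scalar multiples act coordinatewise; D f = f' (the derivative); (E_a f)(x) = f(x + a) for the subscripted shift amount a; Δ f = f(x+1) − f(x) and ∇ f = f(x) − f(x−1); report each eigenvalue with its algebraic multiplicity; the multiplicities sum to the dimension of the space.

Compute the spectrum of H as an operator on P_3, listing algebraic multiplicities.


image of 1: -2
image of x: -2x - 7/2
image of x^2: -2x^2 - 7x - 5
image of x^3: -2x^3 - (21/2)x^2 - 15x + 4
the matrix is upper triangular; its diagonal is (-2, -2, -2, -2)
for a triangular matrix the eigenvalues are the diagonal entries, with algebraic multiplicity their repetition count

λ = -2 (multiplicity 4)


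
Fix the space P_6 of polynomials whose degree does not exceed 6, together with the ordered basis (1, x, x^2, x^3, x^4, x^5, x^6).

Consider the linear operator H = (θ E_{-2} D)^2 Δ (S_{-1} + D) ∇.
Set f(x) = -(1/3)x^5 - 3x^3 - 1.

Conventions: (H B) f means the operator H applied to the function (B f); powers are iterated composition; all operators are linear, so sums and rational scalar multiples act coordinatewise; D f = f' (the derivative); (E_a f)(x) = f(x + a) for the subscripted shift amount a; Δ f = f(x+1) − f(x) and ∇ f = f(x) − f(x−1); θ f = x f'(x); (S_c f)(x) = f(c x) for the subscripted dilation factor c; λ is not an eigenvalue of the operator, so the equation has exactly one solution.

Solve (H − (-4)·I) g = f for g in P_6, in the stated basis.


write g with unknown coordinates in the stated basis and equate coefficients in (H − (-4)·I) g = f
solving from the highest basis element down gives g = -(1/12)x^5 - (3/4)x^3 + 5x - 1/4
check: H g = -20x
so H g − (-4)·g = -(1/3)x^5 - 3x^3 - 1 = f ✓

the image equals g(x) = -(1/12)x^5 - (3/4)x^3 + 5x - 1/4


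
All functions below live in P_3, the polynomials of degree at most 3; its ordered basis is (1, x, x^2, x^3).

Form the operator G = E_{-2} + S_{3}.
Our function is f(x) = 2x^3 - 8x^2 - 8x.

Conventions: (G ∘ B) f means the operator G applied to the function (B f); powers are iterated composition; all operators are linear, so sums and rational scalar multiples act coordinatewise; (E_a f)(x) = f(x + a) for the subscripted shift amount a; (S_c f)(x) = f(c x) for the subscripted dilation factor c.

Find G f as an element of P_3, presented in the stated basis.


the result is g(x) = 56x^3 - 92x^2 + 24x - 32

E_{-2} f = 2x^3 - 20x^2 + 48x - 32
S_{3} f = 54x^3 - 72x^2 - 24x
(E_{-2} + S_{3}) f = 56x^3 - 92x^2 + 24x - 32


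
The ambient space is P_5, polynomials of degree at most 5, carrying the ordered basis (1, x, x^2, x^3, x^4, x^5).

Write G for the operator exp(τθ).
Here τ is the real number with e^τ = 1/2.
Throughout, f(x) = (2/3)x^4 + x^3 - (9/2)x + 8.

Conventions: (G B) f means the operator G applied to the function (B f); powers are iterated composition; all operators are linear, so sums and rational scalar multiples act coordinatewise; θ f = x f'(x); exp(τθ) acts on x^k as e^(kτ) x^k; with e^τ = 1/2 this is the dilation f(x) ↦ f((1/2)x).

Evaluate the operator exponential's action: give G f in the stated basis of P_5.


the result is g(x) = (1/24)x^4 + (1/8)x^3 - (9/4)x + 8

exp(τθ) x^k = e^(kτ) x^k; with e^τ = 1/2 this sends x^k to (1/2)^k x^k
x ↦ 1/2 x
x^3 ↦ 1/8 x^3
x^4 ↦ 1/16 x^4
applying this coordinatewise to f: exp(τθ) f = (1/24)x^4 + (1/8)x^3 - (9/4)x + 8


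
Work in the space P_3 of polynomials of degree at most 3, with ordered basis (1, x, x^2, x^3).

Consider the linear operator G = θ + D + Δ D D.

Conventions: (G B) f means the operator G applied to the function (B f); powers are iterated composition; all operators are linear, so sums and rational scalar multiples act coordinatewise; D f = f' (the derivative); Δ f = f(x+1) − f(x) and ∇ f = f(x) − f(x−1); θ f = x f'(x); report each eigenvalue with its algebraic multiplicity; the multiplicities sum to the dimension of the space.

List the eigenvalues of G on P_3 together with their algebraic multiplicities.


image of 1: 0
image of x: x + 1
image of x^2: 2x^2 + 2x
image of x^3: 3x^3 + 3x^2 + 6
the matrix is upper triangular; its diagonal is (0, 1, 2, 3)
for a triangular matrix the eigenvalues are the diagonal entries, with algebraic multiplicity their repetition count

λ = 0 (multiplicity 1), λ = 1 (multiplicity 1), λ = 2 (multiplicity 1), λ = 3 (multiplicity 1)


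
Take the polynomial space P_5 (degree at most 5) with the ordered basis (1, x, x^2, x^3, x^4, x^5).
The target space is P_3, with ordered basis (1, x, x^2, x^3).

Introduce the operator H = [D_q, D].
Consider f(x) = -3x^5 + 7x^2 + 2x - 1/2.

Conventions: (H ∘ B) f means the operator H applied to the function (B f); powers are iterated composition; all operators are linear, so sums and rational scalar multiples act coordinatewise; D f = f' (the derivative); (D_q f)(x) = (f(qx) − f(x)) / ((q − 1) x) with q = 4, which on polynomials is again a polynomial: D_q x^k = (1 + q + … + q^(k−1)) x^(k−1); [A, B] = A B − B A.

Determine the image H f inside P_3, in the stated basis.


D f = -15x^4 + 14x + 2
D_q D f = -1275x^3 + 14
D_q f = -1023x^4 + 35x + 2
D D_q f = -4092x^3 + 35
[D_q, D] f = 2817x^3 - 21

g(x) = 2817x^3 - 21


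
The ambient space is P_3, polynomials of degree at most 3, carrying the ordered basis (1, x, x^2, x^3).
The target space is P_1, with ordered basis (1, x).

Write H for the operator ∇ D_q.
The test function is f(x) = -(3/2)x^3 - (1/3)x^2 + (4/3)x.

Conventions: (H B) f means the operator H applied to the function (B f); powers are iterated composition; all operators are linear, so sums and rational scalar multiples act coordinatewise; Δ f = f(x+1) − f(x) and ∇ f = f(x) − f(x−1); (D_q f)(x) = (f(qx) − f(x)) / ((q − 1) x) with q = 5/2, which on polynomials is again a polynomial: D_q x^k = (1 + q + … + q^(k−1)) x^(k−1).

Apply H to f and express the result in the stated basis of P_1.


g(x) = -(117/4)x + 323/24

D_q f = -(117/8)x^2 - (7/6)x + 4/3
∇ D_q f = -(117/4)x + 323/24


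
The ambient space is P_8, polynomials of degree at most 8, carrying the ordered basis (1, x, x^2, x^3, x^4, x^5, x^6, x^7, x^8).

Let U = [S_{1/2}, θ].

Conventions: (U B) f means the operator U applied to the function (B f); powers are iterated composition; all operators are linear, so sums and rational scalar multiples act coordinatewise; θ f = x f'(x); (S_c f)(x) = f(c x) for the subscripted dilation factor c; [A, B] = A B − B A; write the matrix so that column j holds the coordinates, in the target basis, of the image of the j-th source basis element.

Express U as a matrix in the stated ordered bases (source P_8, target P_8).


image of 1: 0
image of x: 0
image of x^2: 0
image of x^3: 0
image of x^4: 0
image of x^5: 0
image of x^6: 0
image of x^7: 0
image of x^8: 0
each image's coordinates form column j of the matrix

the matrix is [[0, 0, 0, 0, 0, 0, 0, 0, 0]; [0, 0, 0, 0, 0, 0, 0, 0, 0]; [0, 0, 0, 0, 0, 0, 0, 0, 0]; [0, 0, 0, 0, 0, 0, 0, 0, 0]; [0, 0, 0, 0, 0, 0, 0, 0, 0]; [0, 0, 0, 0, 0, 0, 0, 0, 0]; [0, 0, 0, 0, 0, 0, 0, 0, 0]; [0, 0, 0, 0, 0, 0, 0, 0, 0]; [0, 0, 0, 0, 0, 0, 0, 0, 0]] (rows listed top to bottom)


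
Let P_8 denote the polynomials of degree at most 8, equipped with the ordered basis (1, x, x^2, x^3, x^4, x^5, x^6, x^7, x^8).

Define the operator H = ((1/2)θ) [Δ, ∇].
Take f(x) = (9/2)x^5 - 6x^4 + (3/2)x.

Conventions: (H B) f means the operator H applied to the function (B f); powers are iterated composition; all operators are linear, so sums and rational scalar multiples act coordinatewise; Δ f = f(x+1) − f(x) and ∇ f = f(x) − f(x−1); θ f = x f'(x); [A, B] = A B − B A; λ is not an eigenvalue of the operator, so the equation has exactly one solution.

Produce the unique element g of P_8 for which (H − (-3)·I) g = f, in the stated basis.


the result is g(x) = (3/2)x^5 - 2x^4 + (1/2)x

write g with unknown coordinates in the stated basis and equate coefficients in (H − (-3)·I) g = f
solving from the highest basis element down gives g = (3/2)x^5 - 2x^4 + (1/2)x
check: H g = 0
so H g − (-3)·g = (9/2)x^5 - 6x^4 + (3/2)x = f ✓


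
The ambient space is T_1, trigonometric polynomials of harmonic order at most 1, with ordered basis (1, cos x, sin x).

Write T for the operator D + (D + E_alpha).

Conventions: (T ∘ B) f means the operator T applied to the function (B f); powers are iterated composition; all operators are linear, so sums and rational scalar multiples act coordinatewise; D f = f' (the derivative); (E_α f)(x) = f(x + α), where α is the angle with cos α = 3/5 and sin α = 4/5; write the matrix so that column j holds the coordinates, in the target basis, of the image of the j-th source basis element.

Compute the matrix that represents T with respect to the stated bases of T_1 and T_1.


the matrix is [[1, 0, 0]; [0, 3/5, 14/5]; [0, -14/5, 3/5]] (rows listed top to bottom)

image of 1: 1
image of cos x: (3/5)cos x - (14/5)sin x
image of sin x: (14/5)cos x + (3/5)sin x
each image's coordinates form column j of the matrix


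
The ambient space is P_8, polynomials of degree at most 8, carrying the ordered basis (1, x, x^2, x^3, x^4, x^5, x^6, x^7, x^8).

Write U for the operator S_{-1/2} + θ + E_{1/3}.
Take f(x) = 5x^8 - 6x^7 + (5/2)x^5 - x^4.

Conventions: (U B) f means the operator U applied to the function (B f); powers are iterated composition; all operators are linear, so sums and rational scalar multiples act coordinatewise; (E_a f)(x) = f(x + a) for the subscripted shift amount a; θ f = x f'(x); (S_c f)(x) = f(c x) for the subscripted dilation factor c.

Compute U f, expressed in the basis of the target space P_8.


S_{-1/2} f = (5/256)x^8 + (3/64)x^7 - (5/64)x^5 - (1/16)x^4
θ f = 40x^8 - 42x^7 + (25/2)x^5 - 4x^4
E_{1/3} f = 5x^8 + (22/3)x^7 + (14/9)x^6 - (61/54)x^5 - (47/162)x^4 + (1/243)x^3 - (49/729)x^2 - (145/4374)x - 53/13122
(S_{-1/2} + θ + E_{1/3}) f = (11525/256)x^8 - (6647/192)x^7 + (14/9)x^6 + (19513/1728)x^5 - (5641/1296)x^4 + (1/243)x^3 - (49/729)x^2 - (145/4374)x - 53/13122

the result is g(x) = (11525/256)x^8 - (6647/192)x^7 + (14/9)x^6 + (19513/1728)x^5 - (5641/1296)x^4 + (1/243)x^3 - (49/729)x^2 - (145/4374)x - 53/13122


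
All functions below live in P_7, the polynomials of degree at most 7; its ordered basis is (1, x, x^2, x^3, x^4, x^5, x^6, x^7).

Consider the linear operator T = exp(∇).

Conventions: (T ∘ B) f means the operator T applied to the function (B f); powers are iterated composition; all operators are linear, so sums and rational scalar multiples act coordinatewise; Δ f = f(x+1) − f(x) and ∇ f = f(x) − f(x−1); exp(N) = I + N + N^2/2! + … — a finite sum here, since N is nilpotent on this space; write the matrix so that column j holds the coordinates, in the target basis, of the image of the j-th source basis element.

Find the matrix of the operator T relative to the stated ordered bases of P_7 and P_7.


image of 1: 1
image of x: x + 1
image of x^2: x^2 + 2x
image of x^3: x^3 + 3x^2 - 1
image of x^4: x^4 + 4x^3 - 4x + 1
image of x^5: x^5 + 5x^4 - 10x^2 + 5x + 2
image of x^6: x^6 + 6x^5 - 20x^3 + 15x^2 + 12x - 9
image of x^7: x^7 + 7x^6 - 35x^4 + 35x^3 + 42x^2 - 63x + 9
each image's coordinates form column j of the matrix

the matrix is [[1, 1, 0, -1, 1, 2, -9, 9]; [0, 1, 2, 0, -4, 5, 12, -63]; [0, 0, 1, 3, 0, -10, 15, 42]; [0, 0, 0, 1, 4, 0, -20, 35]; [0, 0, 0, 0, 1, 5, 0, -35]; [0, 0, 0, 0, 0, 1, 6, 0]; [0, 0, 0, 0, 0, 0, 1, 7]; [0, 0, 0, 0, 0, 0, 0, 1]] (rows listed top to bottom)


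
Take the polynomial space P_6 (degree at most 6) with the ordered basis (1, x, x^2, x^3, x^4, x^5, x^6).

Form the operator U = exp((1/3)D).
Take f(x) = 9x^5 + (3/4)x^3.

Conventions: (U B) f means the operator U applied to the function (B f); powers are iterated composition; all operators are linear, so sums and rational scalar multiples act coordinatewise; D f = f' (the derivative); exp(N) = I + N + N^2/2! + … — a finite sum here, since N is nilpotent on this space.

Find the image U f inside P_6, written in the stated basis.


the image equals g(x) = 9x^5 + 15x^4 + (43/4)x^3 + (49/12)x^2 + (29/36)x + 7/108

order-1 term: 15x^4 + (3/4)x^2
order-2 term: 10x^3 + (1/4)x
order-3 term: (10/3)x^2 + 1/36
order-4 term: (5/9)x
order-5 term: 1/27
the series for exp((1/3)D) f terminates at order 5
exp((1/3)D) f = 9x^5 + 15x^4 + (43/4)x^3 + (49/12)x^2 + (29/36)x + 7/108


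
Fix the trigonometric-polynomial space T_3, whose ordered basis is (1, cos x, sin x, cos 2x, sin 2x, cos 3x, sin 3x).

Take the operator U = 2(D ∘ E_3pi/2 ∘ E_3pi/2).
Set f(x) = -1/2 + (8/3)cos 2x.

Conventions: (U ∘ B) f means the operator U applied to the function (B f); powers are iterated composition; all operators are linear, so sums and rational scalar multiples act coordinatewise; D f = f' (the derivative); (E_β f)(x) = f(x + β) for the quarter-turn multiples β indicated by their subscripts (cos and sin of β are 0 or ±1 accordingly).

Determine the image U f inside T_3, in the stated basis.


the image equals g(x) = -(32/3)sin 2x

E_3pi/2 f = -1/2 - (8/3)cos 2x
E_3pi/2 E_3pi/2 f = -1/2 + (8/3)cos 2x
D E_3pi/2 E_3pi/2 f = -(16/3)sin 2x
(2(D ∘ E_3pi/2 ∘ E_3pi/2)) f = -(32/3)sin 2x


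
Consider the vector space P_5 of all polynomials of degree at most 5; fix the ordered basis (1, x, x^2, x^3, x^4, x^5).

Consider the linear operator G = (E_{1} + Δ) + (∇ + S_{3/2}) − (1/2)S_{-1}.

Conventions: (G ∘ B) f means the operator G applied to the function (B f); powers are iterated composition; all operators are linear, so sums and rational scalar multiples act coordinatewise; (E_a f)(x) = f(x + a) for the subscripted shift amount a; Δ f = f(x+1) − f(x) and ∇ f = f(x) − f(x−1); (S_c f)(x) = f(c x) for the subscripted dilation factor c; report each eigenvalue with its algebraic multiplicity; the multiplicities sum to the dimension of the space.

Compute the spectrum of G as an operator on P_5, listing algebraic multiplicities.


image of 1: 3/2
image of x: 3x + 3
image of x^2: (11/4)x^2 + 6x + 1
image of x^3: (39/8)x^3 + 9x^2 + 3x + 3
image of x^4: (89/16)x^4 + 12x^3 + 6x^2 + 12x + 1
image of x^5: (291/32)x^5 + 15x^4 + 10x^3 + 30x^2 + 5x + 3
the matrix is upper triangular; its diagonal is (3/2, 3, 11/4, 39/8, 89/16, 291/32)
for a triangular matrix the eigenvalues are the diagonal entries, with algebraic multiplicity their repetition count

λ = 3/2 (multiplicity 1), λ = 11/4 (multiplicity 1), λ = 3 (multiplicity 1), λ = 39/8 (multiplicity 1), λ = 89/16 (multiplicity 1), λ = 291/32 (multiplicity 1)


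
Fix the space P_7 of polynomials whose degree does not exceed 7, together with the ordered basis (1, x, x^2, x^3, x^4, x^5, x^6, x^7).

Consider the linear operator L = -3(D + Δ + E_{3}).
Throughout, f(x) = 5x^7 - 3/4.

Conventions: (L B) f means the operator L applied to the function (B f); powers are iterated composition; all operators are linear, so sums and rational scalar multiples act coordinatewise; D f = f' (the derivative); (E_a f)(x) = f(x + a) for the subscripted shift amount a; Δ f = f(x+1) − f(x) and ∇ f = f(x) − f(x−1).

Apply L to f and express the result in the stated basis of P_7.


the image equals g(x) = -15x^7 - 525x^6 - 3150x^5 - 14700x^4 - 43050x^3 - 76860x^2 - 76650x - 131271/4

D f = 35x^6
Δ f = 35x^6 + 105x^5 + 175x^4 + 175x^3 + 105x^2 + 35x + 5
E_{3} f = 5x^7 + 105x^6 + 945x^5 + 4725x^4 + 14175x^3 + 25515x^2 + 25515x + 43737/4
(D + Δ + E_{3}) f = 5x^7 + 175x^6 + 1050x^5 + 4900x^4 + 14350x^3 + 25620x^2 + 25550x + 43757/4
(-3(D + Δ + E_{3})) f = -15x^7 - 525x^6 - 3150x^5 - 14700x^4 - 43050x^3 - 76860x^2 - 76650x - 131271/4


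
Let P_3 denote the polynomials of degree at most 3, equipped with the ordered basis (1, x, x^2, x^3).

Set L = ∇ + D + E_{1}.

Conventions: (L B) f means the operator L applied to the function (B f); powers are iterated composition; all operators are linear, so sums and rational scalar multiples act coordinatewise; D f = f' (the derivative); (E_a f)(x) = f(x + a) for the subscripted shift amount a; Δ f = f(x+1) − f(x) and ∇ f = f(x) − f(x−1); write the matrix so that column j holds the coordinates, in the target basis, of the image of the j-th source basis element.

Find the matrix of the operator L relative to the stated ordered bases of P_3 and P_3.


image of 1: 1
image of x: x + 3
image of x^2: x^2 + 6x
image of x^3: x^3 + 9x^2 + 2
each image's coordinates form column j of the matrix

the matrix is [[1, 3, 0, 2]; [0, 1, 6, 0]; [0, 0, 1, 9]; [0, 0, 0, 1]] (rows listed top to bottom)


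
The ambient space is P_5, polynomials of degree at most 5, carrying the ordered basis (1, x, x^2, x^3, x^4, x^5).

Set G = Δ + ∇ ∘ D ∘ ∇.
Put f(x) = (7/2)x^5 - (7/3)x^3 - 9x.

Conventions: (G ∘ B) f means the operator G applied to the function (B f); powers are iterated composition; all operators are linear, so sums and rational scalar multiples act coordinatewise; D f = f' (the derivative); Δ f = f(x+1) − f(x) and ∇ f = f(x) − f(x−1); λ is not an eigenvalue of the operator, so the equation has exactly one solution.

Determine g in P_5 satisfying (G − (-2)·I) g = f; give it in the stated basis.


g(x) = (7/4)x^5 - (35/8)x^4 - (7/6)x^3 - (371/8)x^2 + (411/2)x - 2255/12

write g with unknown coordinates in the stated basis and equate coefficients in (G − (-2)·I) g = f
solving from the highest basis element down gives g = (7/4)x^5 - (35/8)x^4 - (7/6)x^3 - (371/8)x^2 + (411/2)x - 2255/12
check: G g = (35/4)x^4 + (371/4)x^2 - 420x + 2255/6
so G g − (-2)·g = (7/2)x^5 - (7/3)x^3 - 9x = f ✓


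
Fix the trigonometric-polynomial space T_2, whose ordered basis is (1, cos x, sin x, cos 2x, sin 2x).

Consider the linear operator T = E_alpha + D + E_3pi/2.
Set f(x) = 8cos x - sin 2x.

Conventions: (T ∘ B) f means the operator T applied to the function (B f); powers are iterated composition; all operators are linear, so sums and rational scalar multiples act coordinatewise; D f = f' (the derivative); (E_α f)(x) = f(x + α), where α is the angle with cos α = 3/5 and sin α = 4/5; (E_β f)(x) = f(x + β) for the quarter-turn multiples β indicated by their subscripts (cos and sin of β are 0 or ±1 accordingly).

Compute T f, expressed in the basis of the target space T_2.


g(x) = (24/5)cos x - (32/5)sin x - (74/25)cos 2x + (32/25)sin 2x

E_alpha f = (24/5)cos x - (32/5)sin x - (24/25)cos 2x + (7/25)sin 2x
D f = -8sin x - 2cos 2x
E_3pi/2 f = 8sin x + sin 2x
(E_alpha + D + E_3pi/2) f = (24/5)cos x - (32/5)sin x - (74/25)cos 2x + (32/25)sin 2x


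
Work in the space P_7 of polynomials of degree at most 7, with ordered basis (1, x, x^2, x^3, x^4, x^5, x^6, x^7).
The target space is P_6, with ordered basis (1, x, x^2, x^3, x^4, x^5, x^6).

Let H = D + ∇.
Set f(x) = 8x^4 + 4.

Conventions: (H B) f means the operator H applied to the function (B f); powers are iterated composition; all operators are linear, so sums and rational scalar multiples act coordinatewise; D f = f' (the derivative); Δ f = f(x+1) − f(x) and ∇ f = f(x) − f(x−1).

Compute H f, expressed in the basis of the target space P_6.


D f = 32x^3
∇ f = 32x^3 - 48x^2 + 32x - 8
(D + ∇) f = 64x^3 - 48x^2 + 32x - 8

g(x) = 64x^3 - 48x^2 + 32x - 8


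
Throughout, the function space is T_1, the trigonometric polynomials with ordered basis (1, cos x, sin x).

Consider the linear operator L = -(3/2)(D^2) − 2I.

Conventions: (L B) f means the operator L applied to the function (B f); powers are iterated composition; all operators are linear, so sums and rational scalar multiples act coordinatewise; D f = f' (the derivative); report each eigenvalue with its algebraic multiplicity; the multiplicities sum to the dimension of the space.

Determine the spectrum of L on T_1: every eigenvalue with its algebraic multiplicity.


image of 1: -2
image of cos x: -(1/2)cos x
image of sin x: -(1/2)sin x
the matrix is diagonal; its diagonal is (-2, -1/2, -1/2)
for a triangular matrix the eigenvalues are the diagonal entries, with algebraic multiplicity their repetition count

λ = -2 (multiplicity 1), λ = -1/2 (multiplicity 2)


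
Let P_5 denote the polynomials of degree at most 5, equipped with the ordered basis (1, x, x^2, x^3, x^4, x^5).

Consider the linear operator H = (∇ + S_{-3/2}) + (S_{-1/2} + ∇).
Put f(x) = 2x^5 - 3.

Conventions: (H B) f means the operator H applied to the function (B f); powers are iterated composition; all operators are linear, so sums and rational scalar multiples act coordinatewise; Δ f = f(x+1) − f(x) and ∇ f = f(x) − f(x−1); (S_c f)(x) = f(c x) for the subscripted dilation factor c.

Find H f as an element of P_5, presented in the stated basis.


the result is g(x) = -(61/4)x^5 + 20x^4 - 40x^3 + 40x^2 - 20x - 2

∇ f = 10x^4 - 20x^3 + 20x^2 - 10x + 2
S_{-3/2} f = -(243/16)x^5 - 3
(∇ + S_{-3/2}) f = -(243/16)x^5 + 10x^4 - 20x^3 + 20x^2 - 10x - 1
S_{-1/2} f = -(1/16)x^5 - 3
∇ f = 10x^4 - 20x^3 + 20x^2 - 10x + 2
(S_{-1/2} + ∇) f = -(1/16)x^5 + 10x^4 - 20x^3 + 20x^2 - 10x - 1
((∇ + S_{-3/2}) + (S_{-1/2} + ∇)) f = -(61/4)x^5 + 20x^4 - 40x^3 + 40x^2 - 20x - 2


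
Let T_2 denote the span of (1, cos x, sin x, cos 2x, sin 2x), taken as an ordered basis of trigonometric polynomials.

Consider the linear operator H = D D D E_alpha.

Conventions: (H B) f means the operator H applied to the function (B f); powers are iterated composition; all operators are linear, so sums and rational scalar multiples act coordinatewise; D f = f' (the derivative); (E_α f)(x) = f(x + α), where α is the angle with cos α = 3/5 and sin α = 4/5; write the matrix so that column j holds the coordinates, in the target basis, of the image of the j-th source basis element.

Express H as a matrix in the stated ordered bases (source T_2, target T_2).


the matrix is [[0, 0, 0, 0, 0]; [0, 4/5, -3/5, 0, 0]; [0, 3/5, 4/5, 0, 0]; [0, 0, 0, 192/25, 56/25]; [0, 0, 0, -56/25, 192/25]] (rows listed top to bottom)

image of 1: 0
image of cos x: (4/5)cos x + (3/5)sin x
image of sin x: -(3/5)cos x + (4/5)sin x
image of cos 2x: (192/25)cos 2x - (56/25)sin 2x
image of sin 2x: (56/25)cos 2x + (192/25)sin 2x
each image's coordinates form column j of the matrix


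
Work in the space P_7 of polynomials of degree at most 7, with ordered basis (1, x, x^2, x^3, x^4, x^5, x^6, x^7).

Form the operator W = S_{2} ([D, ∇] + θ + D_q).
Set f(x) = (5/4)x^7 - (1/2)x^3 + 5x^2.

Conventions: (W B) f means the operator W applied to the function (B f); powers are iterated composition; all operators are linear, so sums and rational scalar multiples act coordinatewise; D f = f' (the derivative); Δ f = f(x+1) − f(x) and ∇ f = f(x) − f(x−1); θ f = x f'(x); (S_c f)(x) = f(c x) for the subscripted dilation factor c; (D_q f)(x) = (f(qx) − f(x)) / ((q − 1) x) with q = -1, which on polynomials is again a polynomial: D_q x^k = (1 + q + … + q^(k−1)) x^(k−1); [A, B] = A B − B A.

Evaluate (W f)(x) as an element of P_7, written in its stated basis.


the result is g(x) = 1120x^7 + 80x^6 - 12x^3 + 38x^2

∇ f = (35/4)x^6 - (105/4)x^5 + (175/4)x^4 - (175/4)x^3 + (99/4)x^2 + (11/4)x - 17/4
D ∇ f = (105/2)x^5 - (525/4)x^4 + 175x^3 - (525/4)x^2 + (99/2)x + 11/4
D f = (35/4)x^6 - (3/2)x^2 + 10x
∇ D f = (105/2)x^5 - (525/4)x^4 + 175x^3 - (525/4)x^2 + (99/2)x + 11/4
[D, ∇] f = 0
θ f = (35/4)x^7 - (3/2)x^3 + 10x^2
D_q f = (5/4)x^6 - (1/2)x^2
([D, ∇] + θ + D_q) f = (35/4)x^7 + (5/4)x^6 - (3/2)x^3 + (19/2)x^2
S_{2} ([D, ∇] + θ + D_q) f = 1120x^7 + 80x^6 - 12x^3 + 38x^2


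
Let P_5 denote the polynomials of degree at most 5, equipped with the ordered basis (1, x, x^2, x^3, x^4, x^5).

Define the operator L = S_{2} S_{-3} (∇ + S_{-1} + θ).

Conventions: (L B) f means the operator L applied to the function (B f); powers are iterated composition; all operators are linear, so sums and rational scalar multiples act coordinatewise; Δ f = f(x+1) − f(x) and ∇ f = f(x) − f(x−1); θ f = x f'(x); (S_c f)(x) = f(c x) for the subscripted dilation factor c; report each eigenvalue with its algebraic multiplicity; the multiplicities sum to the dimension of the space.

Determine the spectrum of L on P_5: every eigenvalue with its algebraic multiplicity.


λ = -31104 (multiplicity 1), λ = -432 (multiplicity 1), λ = 0 (multiplicity 1), λ = 1 (multiplicity 1), λ = 108 (multiplicity 1), λ = 6480 (multiplicity 1)

image of 1: 1
image of x: 1
image of x^2: 108x^2 - 12x - 1
image of x^3: -432x^3 + 108x^2 + 18x + 1
image of x^4: 6480x^4 - 864x^3 - 216x^2 - 24x - 1
image of x^5: -31104x^5 + 6480x^4 + 2160x^3 + 360x^2 + 30x + 1
the matrix is upper triangular; its diagonal is (1, 0, 108, -432, 6480, -31104)
for a triangular matrix the eigenvalues are the diagonal entries, with algebraic multiplicity their repetition count


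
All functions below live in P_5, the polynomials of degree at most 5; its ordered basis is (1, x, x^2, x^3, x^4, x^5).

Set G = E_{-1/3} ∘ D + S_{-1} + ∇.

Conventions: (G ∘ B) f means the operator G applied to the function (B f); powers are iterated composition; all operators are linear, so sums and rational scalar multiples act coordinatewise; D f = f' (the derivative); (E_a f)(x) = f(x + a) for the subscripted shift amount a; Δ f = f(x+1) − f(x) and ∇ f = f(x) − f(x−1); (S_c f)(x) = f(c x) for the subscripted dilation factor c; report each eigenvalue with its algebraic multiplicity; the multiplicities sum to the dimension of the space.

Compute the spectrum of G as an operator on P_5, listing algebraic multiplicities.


image of 1: 1
image of x: -x + 2
image of x^2: x^2 + 4x - 5/3
image of x^3: -x^3 + 6x^2 - 5x + 4/3
image of x^4: x^4 + 8x^3 - 10x^2 + (16/3)x - 31/27
image of x^5: -x^5 + 10x^4 - (50/3)x^3 + (40/3)x^2 - (155/27)x + 86/81
the matrix is upper triangular; its diagonal is (1, -1, 1, -1, 1, -1)
for a triangular matrix the eigenvalues are the diagonal entries, with algebraic multiplicity their repetition count

λ = -1 (multiplicity 3), λ = 1 (multiplicity 3)


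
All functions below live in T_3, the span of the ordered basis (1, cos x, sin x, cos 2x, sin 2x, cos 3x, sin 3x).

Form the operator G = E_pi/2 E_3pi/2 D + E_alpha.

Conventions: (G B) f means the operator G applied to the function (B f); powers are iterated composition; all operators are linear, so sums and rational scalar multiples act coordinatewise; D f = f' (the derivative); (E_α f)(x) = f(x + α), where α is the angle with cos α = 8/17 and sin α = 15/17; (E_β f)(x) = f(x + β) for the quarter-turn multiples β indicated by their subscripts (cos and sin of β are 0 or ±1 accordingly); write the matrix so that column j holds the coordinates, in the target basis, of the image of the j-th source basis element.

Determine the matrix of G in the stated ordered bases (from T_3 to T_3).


image of 1: 1
image of cos x: (8/17)cos x - (32/17)sin x
image of sin x: (32/17)cos x + (8/17)sin x
image of cos 2x: -(161/289)cos 2x - (818/289)sin 2x
image of sin 2x: (818/289)cos 2x - (161/289)sin 2x
image of cos 3x: -(4888/4913)cos 3x - (14244/4913)sin 3x
image of sin 3x: (14244/4913)cos 3x - (4888/4913)sin 3x
each image's coordinates form column j of the matrix

the matrix is [[1, 0, 0, 0, 0, 0, 0]; [0, 8/17, 32/17, 0, 0, 0, 0]; [0, -32/17, 8/17, 0, 0, 0, 0]; [0, 0, 0, -161/289, 818/289, 0, 0]; [0, 0, 0, -818/289, -161/289, 0, 0]; [0, 0, 0, 0, 0, -4888/4913, 14244/4913]; [0, 0, 0, 0, 0, -14244/4913, -4888/4913]] (rows listed top to bottom)


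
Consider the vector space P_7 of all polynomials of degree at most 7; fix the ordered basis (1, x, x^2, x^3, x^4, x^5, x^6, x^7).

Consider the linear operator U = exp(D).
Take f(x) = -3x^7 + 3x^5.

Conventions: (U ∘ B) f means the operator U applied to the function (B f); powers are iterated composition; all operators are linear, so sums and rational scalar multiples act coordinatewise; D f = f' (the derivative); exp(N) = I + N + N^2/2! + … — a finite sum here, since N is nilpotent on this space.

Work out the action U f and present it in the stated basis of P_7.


order-1 term: -21x^6 + 15x^4
order-2 term: -63x^5 + 30x^3
order-3 term: -105x^4 + 30x^2
order-4 term: -105x^3 + 15x
order-5 term: -63x^2 + 3
order-6 term: -21x
order-7 term: -3
the series for exp(D) f terminates at order 7
exp(D) f = -3x^7 - 21x^6 - 60x^5 - 90x^4 - 75x^3 - 33x^2 - 6x

the result is g(x) = -3x^7 - 21x^6 - 60x^5 - 90x^4 - 75x^3 - 33x^2 - 6x


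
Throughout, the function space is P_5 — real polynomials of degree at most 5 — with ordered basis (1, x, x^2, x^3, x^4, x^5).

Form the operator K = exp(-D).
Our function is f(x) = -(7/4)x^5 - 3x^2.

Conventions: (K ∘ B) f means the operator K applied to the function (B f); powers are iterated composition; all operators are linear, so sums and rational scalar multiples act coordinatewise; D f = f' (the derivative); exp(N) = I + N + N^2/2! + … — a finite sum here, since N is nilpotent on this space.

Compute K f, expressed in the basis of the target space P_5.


the image equals g(x) = -(7/4)x^5 + (35/4)x^4 - (35/2)x^3 + (29/2)x^2 - (11/4)x - 5/4

order-1 term: (35/4)x^4 + 6x
order-2 term: -(35/2)x^3 - 3
order-3 term: (35/2)x^2
order-4 term: -(35/4)x
order-5 term: 7/4
the series for exp(-D) f terminates at order 5
exp(-D) f = -(7/4)x^5 + (35/4)x^4 - (35/2)x^3 + (29/2)x^2 - (11/4)x - 5/4


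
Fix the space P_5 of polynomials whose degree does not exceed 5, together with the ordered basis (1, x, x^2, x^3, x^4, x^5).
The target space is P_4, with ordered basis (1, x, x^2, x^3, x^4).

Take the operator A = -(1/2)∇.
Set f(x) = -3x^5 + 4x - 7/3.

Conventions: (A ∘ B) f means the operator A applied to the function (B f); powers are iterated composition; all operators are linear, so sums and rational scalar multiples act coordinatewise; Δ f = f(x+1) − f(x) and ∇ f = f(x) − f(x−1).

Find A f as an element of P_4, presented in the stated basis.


∇ f = -15x^4 + 30x^3 - 30x^2 + 15x + 1
(-(1/2)∇) f = (15/2)x^4 - 15x^3 + 15x^2 - (15/2)x - 1/2

the result is g(x) = (15/2)x^4 - 15x^3 + 15x^2 - (15/2)x - 1/2


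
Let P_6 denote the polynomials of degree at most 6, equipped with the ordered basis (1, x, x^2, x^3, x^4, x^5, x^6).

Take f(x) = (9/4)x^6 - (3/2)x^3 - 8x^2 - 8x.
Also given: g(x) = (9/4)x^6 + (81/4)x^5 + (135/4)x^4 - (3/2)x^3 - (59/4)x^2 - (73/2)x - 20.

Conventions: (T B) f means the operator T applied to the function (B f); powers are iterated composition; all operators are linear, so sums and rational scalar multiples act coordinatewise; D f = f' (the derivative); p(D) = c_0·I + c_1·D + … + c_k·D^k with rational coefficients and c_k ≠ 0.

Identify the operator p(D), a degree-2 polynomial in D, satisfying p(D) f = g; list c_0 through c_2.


p(D) = I + (3/2)·D + (1/2)·D^2, i.e. c_0 = 1, c_1 = 3/2, c_2 = 1/2

D^0 f = (9/4)x^6 - (3/2)x^3 - 8x^2 - 8x
D^1 f = (27/2)x^5 - (9/2)x^2 - 16x - 8
D^2 f = (135/2)x^4 - 9x - 16
matching coefficients of g against c_0 f + c_1 Df + … from the top degree down determines the c_i
solution: c_0 = 1, c_1 = 3/2, c_2 = 1/2


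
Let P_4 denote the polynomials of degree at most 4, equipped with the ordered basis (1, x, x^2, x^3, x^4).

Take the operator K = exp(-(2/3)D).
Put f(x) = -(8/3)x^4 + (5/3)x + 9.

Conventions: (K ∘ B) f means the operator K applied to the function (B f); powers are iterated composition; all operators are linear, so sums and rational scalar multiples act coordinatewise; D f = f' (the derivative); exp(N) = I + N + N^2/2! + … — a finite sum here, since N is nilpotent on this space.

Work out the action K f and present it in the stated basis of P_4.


order-1 term: (64/9)x^3 - 10/9
order-2 term: -(64/9)x^2
order-3 term: (256/81)x
order-4 term: -128/243
the series for exp(-(2/3)D) f terminates at order 4
exp(-(2/3)D) f = -(8/3)x^4 + (64/9)x^3 - (64/9)x^2 + (391/81)x + 1789/243

the result is g(x) = -(8/3)x^4 + (64/9)x^3 - (64/9)x^2 + (391/81)x + 1789/243


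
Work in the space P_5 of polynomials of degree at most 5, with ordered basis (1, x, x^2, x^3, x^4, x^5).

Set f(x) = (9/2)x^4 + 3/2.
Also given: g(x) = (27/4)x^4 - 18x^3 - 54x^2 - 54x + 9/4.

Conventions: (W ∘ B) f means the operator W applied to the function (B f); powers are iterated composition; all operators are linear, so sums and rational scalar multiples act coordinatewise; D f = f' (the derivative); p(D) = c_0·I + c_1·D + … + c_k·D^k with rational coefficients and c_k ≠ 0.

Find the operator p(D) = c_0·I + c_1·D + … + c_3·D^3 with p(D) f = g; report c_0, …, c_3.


D^0 f = (9/2)x^4 + 3/2
D^1 f = 18x^3
D^2 f = 54x^2
D^3 f = 108x
matching coefficients of g against c_0 f + c_1 Df + … from the top degree down determines the c_i
solution: c_0 = 3/2, c_1 = -1, c_2 = -1, c_3 = -1/2

c_0 = 3/2, c_1 = -1, c_2 = -1, c_3 = -1/2


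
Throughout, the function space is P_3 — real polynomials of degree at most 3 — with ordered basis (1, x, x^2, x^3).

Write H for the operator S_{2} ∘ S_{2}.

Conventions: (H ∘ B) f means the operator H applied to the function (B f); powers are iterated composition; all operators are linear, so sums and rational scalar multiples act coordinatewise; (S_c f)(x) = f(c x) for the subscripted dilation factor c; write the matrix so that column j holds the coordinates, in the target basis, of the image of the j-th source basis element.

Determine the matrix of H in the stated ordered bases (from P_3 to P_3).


the matrix is [[1, 0, 0, 0]; [0, 4, 0, 0]; [0, 0, 16, 0]; [0, 0, 0, 64]] (rows listed top to bottom)

image of 1: 1
image of x: 4x
image of x^2: 16x^2
image of x^3: 64x^3
each image's coordinates form column j of the matrix


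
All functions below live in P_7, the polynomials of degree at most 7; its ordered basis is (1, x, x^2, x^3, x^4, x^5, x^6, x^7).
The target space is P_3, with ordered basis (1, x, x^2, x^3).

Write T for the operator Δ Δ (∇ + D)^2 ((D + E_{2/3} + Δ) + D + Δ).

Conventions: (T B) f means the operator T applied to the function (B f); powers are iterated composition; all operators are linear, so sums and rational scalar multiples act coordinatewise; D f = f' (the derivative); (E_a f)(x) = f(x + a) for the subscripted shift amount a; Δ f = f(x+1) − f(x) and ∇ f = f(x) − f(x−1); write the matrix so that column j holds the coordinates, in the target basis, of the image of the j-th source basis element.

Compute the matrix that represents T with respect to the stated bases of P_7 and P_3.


image of 1: 0
image of x: 0
image of x^2: 0
image of x^3: 0
image of x^4: 96
image of x^5: 480x + 2480
image of x^6: 1440x^2 + 14880x + 11140
image of x^7: 3360x^3 + 52080x^2 + 77980x + 463820/9
each image's coordinates form column j of the matrix

the matrix is [[0, 0, 0, 0, 96, 2480, 11140, 463820/9]; [0, 0, 0, 0, 0, 480, 14880, 77980]; [0, 0, 0, 0, 0, 0, 1440, 52080]; [0, 0, 0, 0, 0, 0, 0, 3360]] (rows listed top to bottom)


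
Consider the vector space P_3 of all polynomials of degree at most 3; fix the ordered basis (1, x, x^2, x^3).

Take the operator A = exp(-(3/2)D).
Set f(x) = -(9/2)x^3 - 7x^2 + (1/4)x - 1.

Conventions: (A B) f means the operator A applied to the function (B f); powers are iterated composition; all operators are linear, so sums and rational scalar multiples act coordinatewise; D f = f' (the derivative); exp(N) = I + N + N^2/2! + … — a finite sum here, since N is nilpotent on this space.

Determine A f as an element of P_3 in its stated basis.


order-1 term: (81/4)x^2 + 21x - 3/8
order-2 term: -(243/8)x - 63/4
order-3 term: 243/16
the series for exp(-(3/2)D) f terminates at order 3
exp(-(3/2)D) f = -(9/2)x^3 + (53/4)x^2 - (73/8)x - 31/16

g(x) = -(9/2)x^3 + (53/4)x^2 - (73/8)x - 31/16


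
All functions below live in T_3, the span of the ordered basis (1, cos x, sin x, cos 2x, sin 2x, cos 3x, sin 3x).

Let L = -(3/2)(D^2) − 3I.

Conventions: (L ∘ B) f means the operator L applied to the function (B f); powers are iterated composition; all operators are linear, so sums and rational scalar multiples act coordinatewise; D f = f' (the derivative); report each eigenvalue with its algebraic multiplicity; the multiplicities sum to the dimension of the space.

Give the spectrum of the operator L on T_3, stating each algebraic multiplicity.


image of 1: -3
image of cos x: -(3/2)cos x
image of sin x: -(3/2)sin x
image of cos 2x: 3cos 2x
image of sin 2x: 3sin 2x
image of cos 3x: (21/2)cos 3x
image of sin 3x: (21/2)sin 3x
the matrix is diagonal; its diagonal is (-3, -3/2, -3/2, 3, 3, 21/2, 21/2)
for a triangular matrix the eigenvalues are the diagonal entries, with algebraic multiplicity their repetition count

λ = -3 (multiplicity 1), λ = -3/2 (multiplicity 2), λ = 3 (multiplicity 2), λ = 21/2 (multiplicity 2)
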